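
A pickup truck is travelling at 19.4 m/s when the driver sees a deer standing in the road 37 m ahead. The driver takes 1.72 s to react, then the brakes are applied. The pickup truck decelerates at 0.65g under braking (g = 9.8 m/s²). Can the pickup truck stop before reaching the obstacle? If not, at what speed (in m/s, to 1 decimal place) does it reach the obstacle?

a = 0.65 × 9.8 = 6.370 m/s².
Reaction distance = 19.4000 × 1.72 = 33.368 m.
Braking distance needed to stop: v²/(2a) = 376.360 / 12.740 = 29.542 m, so total needed = 33.368 + 29.542 = 62.910 m > 37 m — it cannot stop.
Distance remaining when braking begins: 37 − 33.368 = 3.632 m.
v² = v₀² − 2a·d = 376.360 − 2 × 6.370 × 3.632 = 330.088 m²/s².
v = √330.088 = 18.168 m/s.

No — it strikes the obstacle at 18.2 m/s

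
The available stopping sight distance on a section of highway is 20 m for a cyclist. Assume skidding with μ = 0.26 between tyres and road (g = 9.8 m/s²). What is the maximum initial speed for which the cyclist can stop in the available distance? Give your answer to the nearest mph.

a = μg = 0.26 × 9.8 = 2.548 m/s².
v²/(2a) = d ⇒ v = √(2 × 2.548 × 20) = √101.92 = 10.0955 m/s.
10.0955 m/s ÷ 0.44704 = 22.583 mph.

Maximum speed ≈ 23 mph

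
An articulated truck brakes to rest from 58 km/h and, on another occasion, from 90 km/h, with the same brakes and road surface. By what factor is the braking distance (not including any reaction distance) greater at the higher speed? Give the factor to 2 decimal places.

Factor ≈ 2.41

Braking distance d = v²/(2a), so with a fixed, d ∝ v².
Factor = (90/58)² = 1.5517² = 2.4078.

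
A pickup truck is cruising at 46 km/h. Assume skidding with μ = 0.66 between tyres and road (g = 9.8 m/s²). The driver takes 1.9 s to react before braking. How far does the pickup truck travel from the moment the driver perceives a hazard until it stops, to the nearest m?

Total stopping distance ≈ 37 m

46 km/h ÷ 3.6 = 12.7778 m/s.
a = μg = 0.66 × 9.8 = 6.468 m/s².
Reaction distance = v·t_r = 12.7778 × 1.9 = 24.278 m.
Braking distance = v²/(2a) = 12.7778² / (2 × 6.468) = 163.272 / 12.936 = 12.622 m.
Total = 24.278 + 12.622 = 36.900 m.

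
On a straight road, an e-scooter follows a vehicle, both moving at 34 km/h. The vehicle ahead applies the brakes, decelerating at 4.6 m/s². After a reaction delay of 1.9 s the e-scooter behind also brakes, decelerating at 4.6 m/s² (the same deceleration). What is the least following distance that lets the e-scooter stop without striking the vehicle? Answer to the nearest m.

Minimum gap ≈ 18 m

34 km/h ÷ 3.6 = 9.4444 m/s.
Leader travels v²/(2a_L) = 89.197 / 9.200 = 9.695 m before stopping.
Follower covers v·t_r = 9.4444 × 1.9 = 17.944 m while reacting, then v²/(2a_F) = 89.197 / 9.200 = 9.695 m while braking, for a total of 17.944 + 9.695 = 27.639 m.
Since a_F ≤ a_L and the follower starts braking later, the follower is never slower than the leader, so the closest approach is when both have stopped.
Minimum gap = 27.639 − 9.695 = 17.944 m.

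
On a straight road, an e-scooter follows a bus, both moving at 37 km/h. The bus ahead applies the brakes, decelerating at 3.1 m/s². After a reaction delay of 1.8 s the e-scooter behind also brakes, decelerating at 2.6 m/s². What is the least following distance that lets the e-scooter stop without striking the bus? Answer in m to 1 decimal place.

37 km/h ÷ 3.6 = 10.2778 m/s.
Leader travels v²/(2a_L) = 105.633 / 6.200 = 17.038 m before stopping.
Follower covers v·t_r = 10.2778 × 1.8 = 18.500 m while reacting, then v²/(2a_F) = 105.633 / 5.200 = 20.314 m while braking, for a total of 18.500 + 20.314 = 38.814 m.
Since a_F ≤ a_L and the follower starts braking later, the follower is never slower than the leader, so the closest approach is when both have stopped.
Minimum gap = 38.814 − 17.038 = 21.776 m.

Minimum gap ≈ 21.8 m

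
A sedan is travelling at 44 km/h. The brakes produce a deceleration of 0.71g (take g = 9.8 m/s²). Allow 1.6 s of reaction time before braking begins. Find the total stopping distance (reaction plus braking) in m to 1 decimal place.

44 km/h ÷ 3.6 = 12.2222 m/s.
a = 0.71 × 9.8 = 6.958 m/s².
Reaction distance = v·t_r = 12.2222 × 1.6 = 19.556 m.
Braking distance = v²/(2a) = 12.2222² / (2 × 6.958) = 149.382 / 13.916 = 10.735 m.
Total = 19.556 + 10.735 = 30.291 m.

Total stopping distance ≈ 30.3 m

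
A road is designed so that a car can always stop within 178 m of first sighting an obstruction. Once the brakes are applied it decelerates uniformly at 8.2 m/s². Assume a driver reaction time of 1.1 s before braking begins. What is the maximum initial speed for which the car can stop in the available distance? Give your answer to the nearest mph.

Maximum speed ≈ 102 mph

Stopping distance: v·t_r + v²/(2a) = 178 with t_r = 1.1 s and a = 8.200 m/s².
So v² + 18.040 v − 2919.20 = 0.
Positive root: v = −a·t_r + √((a·t_r)² + 2a·d) = −9.020 + √(81.360 + 2919.20) = 45.7574 m/s.
45.7574 m/s ÷ 0.44704 = 102.356 mph.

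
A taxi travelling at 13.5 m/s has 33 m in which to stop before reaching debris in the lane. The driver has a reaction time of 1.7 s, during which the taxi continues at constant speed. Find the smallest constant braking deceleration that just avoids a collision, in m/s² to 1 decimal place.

Distance covered during reaction = 13.5000 × 1.7 = 22.950 m.
Distance available for braking: 33 − 22.950 = 10.050 m.
v² = 2a·d ⇒ a = v²/(2d) = 13.5000² / (2 × 10.050) = 182.250 / 20.100 = 9.0672 m/s².

Required deceleration ≈ 9.1 m/s²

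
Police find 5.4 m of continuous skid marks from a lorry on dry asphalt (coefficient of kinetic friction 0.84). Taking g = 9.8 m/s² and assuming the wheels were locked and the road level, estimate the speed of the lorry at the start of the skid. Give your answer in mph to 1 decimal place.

Deceleration a = μg = 0.84 × 9.8 = 8.232 m/s².
v = √(2a·d) = √(2 × 8.232 × 5.4) = √88.906 = 9.4290 m/s.
= 9.4290 ÷ 0.44704 = 21.092 mph.

Initial speed ≈ 21.1 mph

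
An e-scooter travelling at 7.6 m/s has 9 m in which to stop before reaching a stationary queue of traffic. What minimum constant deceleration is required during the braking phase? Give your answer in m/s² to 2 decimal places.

Required deceleration ≈ 3.21 m/s²

v² = 2a·d ⇒ a = v²/(2d) = 7.6000² / (2 × 9.000) = 57.760 / 18.000 = 3.2089 m/s².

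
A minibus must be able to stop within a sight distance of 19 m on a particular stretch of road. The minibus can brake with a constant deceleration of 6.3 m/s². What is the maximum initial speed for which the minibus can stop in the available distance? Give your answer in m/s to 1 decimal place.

Maximum speed ≈ 15.5 m/s

v²/(2a) = d ⇒ v = √(2 × 6.300 × 19) = √239.40 = 15.4726 m/s.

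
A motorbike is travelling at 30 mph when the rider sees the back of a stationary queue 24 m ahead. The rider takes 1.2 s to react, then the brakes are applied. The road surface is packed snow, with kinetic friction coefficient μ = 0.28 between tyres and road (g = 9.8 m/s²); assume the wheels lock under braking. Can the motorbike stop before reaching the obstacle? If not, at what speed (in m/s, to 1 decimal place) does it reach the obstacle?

30 mph × 0.44704 = 13.4112 m/s.
a = μg = 0.28 × 9.8 = 2.744 m/s².
Reaction distance = 13.4112 × 1.2 = 16.093 m.
Braking distance needed to stop: v²/(2a) = 179.860 / 5.488 = 32.773 m, so total needed = 16.093 + 32.773 = 48.866 m > 24 m — it cannot stop.
Distance remaining when braking begins: 24 − 16.093 = 7.907 m.
v² = v₀² − 2a·d = 179.860 − 2 × 2.744 × 7.907 = 136.466 m²/s².
v = √136.466 = 11.682 m/s.

No — it strikes the obstacle at 11.7 m/s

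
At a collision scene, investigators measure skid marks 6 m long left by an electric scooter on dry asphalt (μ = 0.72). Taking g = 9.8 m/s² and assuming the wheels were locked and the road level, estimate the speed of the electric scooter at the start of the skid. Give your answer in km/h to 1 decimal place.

Initial speed ≈ 33.1 km/h

Deceleration a = μg = 0.72 × 9.8 = 7.056 m/s².
v = √(2a·d) = √(2 × 7.056 × 6) = √84.672 = 9.2017 m/s.
= 9.2017 × 3.6 = 33.126 km/h.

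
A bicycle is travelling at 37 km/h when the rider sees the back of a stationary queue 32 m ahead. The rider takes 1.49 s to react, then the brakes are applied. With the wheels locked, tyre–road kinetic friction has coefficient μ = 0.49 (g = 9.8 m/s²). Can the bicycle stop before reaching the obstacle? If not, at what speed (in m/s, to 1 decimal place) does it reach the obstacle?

37 km/h ÷ 3.6 = 10.2778 m/s.
a = μg = 0.49 × 9.8 = 4.802 m/s².
Reaction distance = 10.2778 × 1.49 = 15.314 m.
Braking distance = v²/(2a) = 105.633 / 9.604 = 10.999 m.
Total stopping distance = 15.314 + 10.999 = 26.313 m, vs 32 m available — it stops with 32 − 26.313 = 5.687 m to spare.

Yes — it stops about 5.7 m short of the obstacle, so it never reaches it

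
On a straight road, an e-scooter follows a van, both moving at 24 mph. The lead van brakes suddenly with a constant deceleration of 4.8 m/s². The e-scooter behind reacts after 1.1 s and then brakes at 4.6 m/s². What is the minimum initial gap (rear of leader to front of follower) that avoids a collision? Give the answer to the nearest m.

24 mph × 0.44704 = 10.7290 m/s.
Leader travels v²/(2a_L) = 115.111 / 9.600 = 11.991 m before stopping.
Follower covers v·t_r = 10.7290 × 1.1 = 11.802 m while reacting, then v²/(2a_F) = 115.111 / 9.200 = 12.512 m while braking, for a total of 11.802 + 12.512 = 24.314 m.
Since a_F ≤ a_L and the follower starts braking later, the follower is never slower than the leader, so the closest approach is when both have stopped.
Minimum gap = 24.314 − 11.991 = 12.323 m.

Minimum gap ≈ 12 m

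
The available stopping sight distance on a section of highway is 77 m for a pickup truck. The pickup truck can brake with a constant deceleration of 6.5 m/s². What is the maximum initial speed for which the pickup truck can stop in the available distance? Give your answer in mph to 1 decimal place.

Maximum speed ≈ 70.8 mph

v²/(2a) = d ⇒ v = √(2 × 6.500 × 77) = √1001.00 = 31.6386 m/s.
31.6386 m/s ÷ 0.44704 = 70.774 mph.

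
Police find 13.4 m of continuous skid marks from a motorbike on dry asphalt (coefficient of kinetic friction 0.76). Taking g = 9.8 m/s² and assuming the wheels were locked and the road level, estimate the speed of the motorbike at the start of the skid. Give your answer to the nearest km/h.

Initial speed ≈ 51 km/h

Deceleration a = μg = 0.76 × 9.8 = 7.448 m/s².
v = √(2a·d) = √(2 × 7.448 × 13.4) = √199.606 = 14.1282 m/s.
= 14.1282 × 3.6 = 50.862 km/h.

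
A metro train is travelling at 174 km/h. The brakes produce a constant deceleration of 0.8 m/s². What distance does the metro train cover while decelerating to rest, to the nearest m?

Braking distance ≈ 1460 m

174 km/h ÷ 3.6 = 48.3333 m/s.
Braking distance = v²/(2a) = 48.3333² / (2 × 0.800) = 2336.108 / 1.600 = 1460.068 m.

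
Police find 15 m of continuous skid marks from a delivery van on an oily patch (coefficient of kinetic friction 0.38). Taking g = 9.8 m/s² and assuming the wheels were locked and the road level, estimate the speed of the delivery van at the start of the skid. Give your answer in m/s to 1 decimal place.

Deceleration a = μg = 0.38 × 9.8 = 3.724 m/s².
v = √(2a·d) = √(2 × 3.724 × 15) = √111.720 = 10.5698 m/s.

Initial speed ≈ 10.6 m/s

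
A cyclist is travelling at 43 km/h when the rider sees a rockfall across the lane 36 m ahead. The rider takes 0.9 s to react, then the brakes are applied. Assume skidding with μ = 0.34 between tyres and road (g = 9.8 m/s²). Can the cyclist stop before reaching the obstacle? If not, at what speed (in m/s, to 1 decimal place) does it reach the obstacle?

43 km/h ÷ 3.6 = 11.9444 m/s.
a = μg = 0.34 × 9.8 = 3.332 m/s².
Reaction distance = 11.9444 × 0.9 = 10.750 m.
Braking distance = v²/(2a) = 142.669 / 6.664 = 21.409 m.
Total stopping distance = 10.750 + 21.409 = 32.159 m, vs 36 m available — it stops with 36 − 32.159 = 3.841 m to spare.

Yes — it stops about 3.8 m short of the obstacle, so it never reaches it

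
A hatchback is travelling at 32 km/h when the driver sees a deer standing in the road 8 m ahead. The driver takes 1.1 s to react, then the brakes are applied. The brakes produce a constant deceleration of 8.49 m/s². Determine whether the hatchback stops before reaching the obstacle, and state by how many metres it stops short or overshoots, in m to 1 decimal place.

No — it overshoots by 6.4 m

32 km/h ÷ 3.6 = 8.8889 m/s.
Reaction distance = 8.8889 × 1.1 = 9.778 m.
Braking distance = v²/(2a) = 79.013 / 16.980 = 4.653 m.
Total stopping distance = 9.778 + 4.653 = 14.431 m, vs 8 m available — it cannot stop in time and overshoots by 14.431 − 8 = 6.431 m.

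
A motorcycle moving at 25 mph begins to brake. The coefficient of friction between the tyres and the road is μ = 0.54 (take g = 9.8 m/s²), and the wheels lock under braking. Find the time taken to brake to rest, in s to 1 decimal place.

25 mph × 0.44704 = 11.1760 m/s.
a = μg = 0.54 × 9.8 = 5.292 m/s².
Braking time = v/a = 11.1760 / 5.292 = 2.112 s.

Braking time ≈ 2.1 s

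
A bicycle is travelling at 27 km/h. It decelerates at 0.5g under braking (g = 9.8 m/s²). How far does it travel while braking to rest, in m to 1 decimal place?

27 km/h ÷ 3.6 = 7.5000 m/s.
a = 0.5 × 9.8 = 4.900 m/s².
Braking distance = v²/(2a) = 7.5000² / (2 × 4.900) = 56.250 / 9.800 = 5.740 m.

Braking distance ≈ 5.7 m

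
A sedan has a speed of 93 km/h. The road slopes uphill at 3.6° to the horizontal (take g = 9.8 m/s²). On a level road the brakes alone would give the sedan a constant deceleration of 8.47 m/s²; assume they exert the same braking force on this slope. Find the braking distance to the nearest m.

Braking distance ≈ 37 m

93 km/h ÷ 3.6 = 25.8333 m/s.
Gravity along the uphill slope adds to the braking deceleration: a_eff = 8.470 + 9.8·sin 3.6° = 8.470 + 0.615 = 9.085 m/s².
Braking distance = v²/(2a) = 25.8333² / (2 × 9.085) = 667.359 / 18.170 = 36.729 m.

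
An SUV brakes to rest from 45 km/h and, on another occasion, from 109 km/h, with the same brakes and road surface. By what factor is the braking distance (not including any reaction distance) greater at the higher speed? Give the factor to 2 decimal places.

Factor ≈ 5.87

Braking distance d = v²/(2a), so with a fixed, d ∝ v².
Factor = (109/45)² = 2.4222² = 5.8671.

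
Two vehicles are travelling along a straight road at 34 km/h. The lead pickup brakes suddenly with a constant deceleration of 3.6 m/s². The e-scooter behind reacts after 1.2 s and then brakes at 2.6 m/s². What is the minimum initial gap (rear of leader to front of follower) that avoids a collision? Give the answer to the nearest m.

Minimum gap ≈ 16 m

34 km/h ÷ 3.6 = 9.4444 m/s.
Leader travels v²/(2a_L) = 89.197 / 7.200 = 12.388 m before stopping.
Follower covers v·t_r = 9.4444 × 1.2 = 11.333 m while reacting, then v²/(2a_F) = 89.197 / 5.200 = 17.153 m while braking, for a total of 11.333 + 17.153 = 28.486 m.
Since a_F ≤ a_L and the follower starts braking later, the follower is never slower than the leader, so the closest approach is when both have stopped.
Minimum gap = 28.486 − 12.388 = 16.098 m.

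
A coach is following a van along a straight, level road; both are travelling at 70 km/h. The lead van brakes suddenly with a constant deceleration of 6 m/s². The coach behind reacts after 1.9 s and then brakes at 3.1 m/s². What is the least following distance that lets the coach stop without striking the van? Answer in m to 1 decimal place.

Minimum gap ≈ 66.4 m

70 km/h ÷ 3.6 = 19.4444 m/s.
Leader travels v²/(2a_L) = 378.085 / 12.000 = 31.507 m before stopping.
Follower covers v·t_r = 19.4444 × 1.9 = 36.944 m while reacting, then v²/(2a_F) = 378.085 / 6.200 = 60.981 m while braking, for a total of 36.944 + 60.981 = 97.925 m.
Since a_F ≤ a_L and the follower starts braking later, the follower is never slower than the leader, so the closest approach is when both have stopped.
Minimum gap = 97.925 − 31.507 = 66.418 m.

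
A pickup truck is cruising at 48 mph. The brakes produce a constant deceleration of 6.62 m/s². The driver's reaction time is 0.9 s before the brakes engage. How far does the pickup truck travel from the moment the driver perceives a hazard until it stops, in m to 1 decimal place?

Total stopping distance ≈ 54.1 m

48 mph × 0.44704 = 21.4579 m/s.
Reaction distance = v·t_r = 21.4579 × 0.9 = 19.312 m.
Braking distance = v²/(2a) = 21.4579² / (2 × 6.620) = 460.441 / 13.240 = 34.777 m.
Total = 19.312 + 34.777 = 54.089 m.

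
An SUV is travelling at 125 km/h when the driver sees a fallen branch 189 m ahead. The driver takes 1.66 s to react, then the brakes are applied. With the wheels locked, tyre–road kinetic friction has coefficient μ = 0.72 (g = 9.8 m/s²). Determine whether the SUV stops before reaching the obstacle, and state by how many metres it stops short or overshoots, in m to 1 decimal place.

Yes — it stops 45.9 m short of the obstacle

125 km/h ÷ 3.6 = 34.7222 m/s.
a = μg = 0.72 × 9.8 = 7.056 m/s².
Reaction distance = 34.7222 × 1.66 = 57.639 m.
Braking distance = v²/(2a) = 1205.631 / 14.112 = 85.433 m.
Total stopping distance = 57.639 + 85.433 = 143.072 m, vs 189 m available — it stops with 189 − 143.072 = 45.928 m to spare.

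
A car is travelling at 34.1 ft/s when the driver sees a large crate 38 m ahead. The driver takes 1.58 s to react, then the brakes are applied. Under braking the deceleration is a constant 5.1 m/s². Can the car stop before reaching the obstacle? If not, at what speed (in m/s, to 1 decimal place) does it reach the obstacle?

Yes — it stops about 11.0 m short of the obstacle, so it never reaches it

34.1 ft/s × 0.3048 = 10.3937 m/s.
Reaction distance = 10.3937 × 1.58 = 16.422 m.
Braking distance = v²/(2a) = 108.029 / 10.200 = 10.591 m.
Total stopping distance = 16.422 + 10.591 = 27.013 m, vs 38 m available — it stops with 38 − 27.013 = 10.987 m to spare.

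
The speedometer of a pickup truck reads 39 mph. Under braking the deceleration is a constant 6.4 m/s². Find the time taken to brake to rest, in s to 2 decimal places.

39 mph × 0.44704 = 17.4346 m/s.
Braking time = v/a = 17.4346 / 6.400 = 2.724 s.

Braking time ≈ 2.72 s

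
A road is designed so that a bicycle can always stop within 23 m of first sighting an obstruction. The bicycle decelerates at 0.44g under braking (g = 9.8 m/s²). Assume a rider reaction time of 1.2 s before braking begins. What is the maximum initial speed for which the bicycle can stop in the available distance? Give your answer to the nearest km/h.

Maximum speed ≈ 35 km/h

a = 0.44 × 9.8 = 4.312 m/s².
Stopping distance: v·t_r + v²/(2a) = 23 with t_r = 1.2 s and a = 4.312 m/s².
So v² + 10.349 v − 198.35 = 0.
Positive root: v = −a·t_r + √((a·t_r)² + 2a·d) = −5.174 + √(26.770 + 198.35) = 9.8300 m/s.
9.8300 m/s × 3.6 = 35.388 km/h.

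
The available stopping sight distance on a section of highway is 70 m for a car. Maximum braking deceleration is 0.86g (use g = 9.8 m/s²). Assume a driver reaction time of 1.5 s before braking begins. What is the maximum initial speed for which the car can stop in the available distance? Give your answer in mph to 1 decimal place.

Maximum speed ≈ 53.6 mph

a = 0.86 × 9.8 = 8.428 m/s².
Stopping distance: v·t_r + v²/(2a) = 70 with t_r = 1.5 s and a = 8.428 m/s².
So v² + 25.284 v − 1179.92 = 0.
Positive root: v = −a·t_r + √((a·t_r)² + 2a·d) = −12.642 + √(159.820 + 1179.92) = 23.9605 m/s.
23.9605 m/s ÷ 0.44704 = 53.598 mph.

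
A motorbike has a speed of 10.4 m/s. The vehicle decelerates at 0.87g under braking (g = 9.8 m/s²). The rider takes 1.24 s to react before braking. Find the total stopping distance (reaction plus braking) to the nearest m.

Total stopping distance ≈ 19 m

a = 0.87 × 9.8 = 8.526 m/s².
Reaction distance = v·t_r = 10.4000 × 1.24 = 12.896 m.
Braking distance = v²/(2a) = 10.4000² / (2 × 8.526) = 108.160 / 17.052 = 6.343 m.
Total = 12.896 + 6.343 = 19.239 m.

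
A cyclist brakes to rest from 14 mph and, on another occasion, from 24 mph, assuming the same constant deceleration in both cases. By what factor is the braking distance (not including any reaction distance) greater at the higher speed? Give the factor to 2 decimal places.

Braking distance d = v²/(2a), so with a fixed, d ∝ v².
Factor = (24/14)² = 1.7143² = 2.9388.

Factor ≈ 2.94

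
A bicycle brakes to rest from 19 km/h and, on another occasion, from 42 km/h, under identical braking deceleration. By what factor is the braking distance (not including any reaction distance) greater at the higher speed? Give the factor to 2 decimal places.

Braking distance d = v²/(2a), so with a fixed, d ∝ v².
Factor = (42/19)² = 2.2105² = 4.8863.

Factor ≈ 4.89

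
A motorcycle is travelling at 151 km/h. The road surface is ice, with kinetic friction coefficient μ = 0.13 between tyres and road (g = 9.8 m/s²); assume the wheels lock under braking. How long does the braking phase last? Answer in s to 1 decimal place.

Braking time ≈ 32.9 s

151 km/h ÷ 3.6 = 41.9444 m/s.
a = μg = 0.13 × 9.8 = 1.274 m/s².
Braking time = v/a = 41.9444 / 1.274 = 32.923 s.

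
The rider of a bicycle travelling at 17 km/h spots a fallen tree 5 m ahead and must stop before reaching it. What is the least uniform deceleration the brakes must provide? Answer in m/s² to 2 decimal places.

17 km/h ÷ 3.6 = 4.7222 m/s.
v² = 2a·d ⇒ a = v²/(2d) = 4.7222² / (2 × 5.000) = 22.299 / 10.000 = 2.2299 m/s².

Required deceleration ≈ 2.23 m/s²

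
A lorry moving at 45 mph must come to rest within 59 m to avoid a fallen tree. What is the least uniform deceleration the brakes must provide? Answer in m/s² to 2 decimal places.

45 mph × 0.44704 = 20.1168 m/s.
v² = 2a·d ⇒ a = v²/(2d) = 20.1168² / (2 × 59.000) = 404.686 / 118.000 = 3.4295 m/s².

Required deceleration ≈ 3.43 m/s²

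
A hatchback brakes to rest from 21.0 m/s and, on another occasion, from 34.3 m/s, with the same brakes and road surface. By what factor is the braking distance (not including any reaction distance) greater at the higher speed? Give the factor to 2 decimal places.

Factor ≈ 2.67

Braking distance d = v²/(2a), so with a fixed, d ∝ v².
Factor = (34.3/21.0)² = 1.6333² = 2.6677.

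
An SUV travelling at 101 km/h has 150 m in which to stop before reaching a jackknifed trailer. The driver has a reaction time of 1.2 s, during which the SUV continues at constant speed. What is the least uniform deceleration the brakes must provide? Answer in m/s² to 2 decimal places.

101 km/h ÷ 3.6 = 28.0556 m/s.
Distance covered during reaction = 28.0556 × 1.2 = 33.667 m.
Distance available for braking: 150 − 33.667 = 116.333 m.
v² = 2a·d ⇒ a = v²/(2d) = 28.0556² / (2 × 116.333) = 787.117 / 232.666 = 3.3830 m/s².

Required deceleration ≈ 3.38 m/s²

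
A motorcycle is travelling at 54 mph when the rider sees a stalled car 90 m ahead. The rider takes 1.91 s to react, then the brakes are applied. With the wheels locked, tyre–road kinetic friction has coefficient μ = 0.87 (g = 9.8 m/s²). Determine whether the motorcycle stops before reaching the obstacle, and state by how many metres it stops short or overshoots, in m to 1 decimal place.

54 mph × 0.44704 = 24.1402 m/s.
a = μg = 0.87 × 9.8 = 8.526 m/s².
Reaction distance = 24.1402 × 1.91 = 46.108 m.
Braking distance = v²/(2a) = 582.749 / 17.052 = 34.175 m.
Total stopping distance = 46.108 + 34.175 = 80.283 m, vs 90 m available — it stops with 90 − 80.283 = 9.717 m to spare.

Yes — it stops 9.7 m short of the obstacle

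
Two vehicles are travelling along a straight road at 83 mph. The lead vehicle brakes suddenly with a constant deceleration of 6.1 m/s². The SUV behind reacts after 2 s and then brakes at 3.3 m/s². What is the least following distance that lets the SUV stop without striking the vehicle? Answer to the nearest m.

83 mph × 0.44704 = 37.1043 m/s.
Leader travels v²/(2a_L) = 1376.729 / 12.200 = 112.847 m before stopping.
Follower covers v·t_r = 37.1043 × 2 = 74.209 m while reacting, then v²/(2a_F) = 1376.729 / 6.600 = 208.595 m while braking, for a total of 74.209 + 208.595 = 282.804 m.
Since a_F ≤ a_L and the follower starts braking later, the follower is never slower than the leader, so the closest approach is when both have stopped.
Minimum gap = 282.804 − 112.847 = 169.957 m.

Minimum gap ≈ 170 m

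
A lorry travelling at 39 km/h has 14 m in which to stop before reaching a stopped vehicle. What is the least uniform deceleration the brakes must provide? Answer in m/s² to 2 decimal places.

Required deceleration ≈ 4.19 m/s²

39 km/h ÷ 3.6 = 10.8333 m/s.
v² = 2a·d ⇒ a = v²/(2d) = 10.8333² / (2 × 14.000) = 117.360 / 28.000 = 4.1914 m/s².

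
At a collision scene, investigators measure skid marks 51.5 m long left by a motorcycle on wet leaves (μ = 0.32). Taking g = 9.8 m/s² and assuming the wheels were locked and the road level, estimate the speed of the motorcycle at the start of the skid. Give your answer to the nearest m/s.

Deceleration a = μg = 0.32 × 9.8 = 3.136 m/s².
v = √(2a·d) = √(2 × 3.136 × 51.5) = √323.008 = 17.9724 m/s.

Initial speed ≈ 18 m/s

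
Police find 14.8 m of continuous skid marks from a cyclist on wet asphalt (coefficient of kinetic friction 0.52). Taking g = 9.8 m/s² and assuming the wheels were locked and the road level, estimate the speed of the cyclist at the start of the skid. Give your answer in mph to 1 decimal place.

Deceleration a = μg = 0.52 × 9.8 = 5.096 m/s².
v = √(2a·d) = √(2 × 5.096 × 14.8) = √150.842 = 12.2818 m/s.
= 12.2818 ÷ 0.44704 = 27.474 mph.

Initial speed ≈ 27.5 mph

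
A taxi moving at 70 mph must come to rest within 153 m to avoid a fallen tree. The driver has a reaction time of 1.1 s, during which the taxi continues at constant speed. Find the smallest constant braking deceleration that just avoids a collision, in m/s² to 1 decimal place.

70 mph × 0.44704 = 31.2928 m/s.
Distance covered during reaction = 31.2928 × 1.1 = 34.422 m.
Distance available for braking: 153 − 34.422 = 118.578 m.
v² = 2a·d ⇒ a = v²/(2d) = 31.2928² / (2 × 118.578) = 979.239 / 237.156 = 4.1291 m/s².

Required deceleration ≈ 4.1 m/s²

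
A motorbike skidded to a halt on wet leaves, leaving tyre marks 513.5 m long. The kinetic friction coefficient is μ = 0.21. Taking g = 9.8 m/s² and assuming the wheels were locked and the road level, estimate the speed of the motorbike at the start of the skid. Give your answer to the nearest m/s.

Deceleration a = μg = 0.21 × 9.8 = 2.058 m/s².
v = √(2a·d) = √(2 × 2.058 × 513.5) = √2113.566 = 45.9735 m/s.

Initial speed ≈ 46 m/s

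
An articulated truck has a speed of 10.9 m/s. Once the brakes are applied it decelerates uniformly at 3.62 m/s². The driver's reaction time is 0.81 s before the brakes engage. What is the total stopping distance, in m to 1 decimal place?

Total stopping distance ≈ 25.2 m

Reaction distance = v·t_r = 10.9000 × 0.81 = 8.829 m.
Braking distance = v²/(2a) = 10.9000² / (2 × 3.620) = 118.810 / 7.240 = 16.410 m.
Total = 8.829 + 16.410 = 25.239 m.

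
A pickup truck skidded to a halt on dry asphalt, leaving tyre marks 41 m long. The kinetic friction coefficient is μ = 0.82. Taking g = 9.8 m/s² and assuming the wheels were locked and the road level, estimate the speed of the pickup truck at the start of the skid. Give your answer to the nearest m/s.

Initial speed ≈ 26 m/s

Deceleration a = μg = 0.82 × 9.8 = 8.036 m/s².
v = √(2a·d) = √(2 × 8.036 × 41) = √658.952 = 25.6701 m/s.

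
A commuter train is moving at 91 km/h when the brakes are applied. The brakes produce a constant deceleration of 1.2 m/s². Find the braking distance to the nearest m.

91 km/h ÷ 3.6 = 25.2778 m/s.
Braking distance = v²/(2a) = 25.2778² / (2 × 1.200) = 638.967 / 2.400 = 266.236 m.

Braking distance ≈ 266 m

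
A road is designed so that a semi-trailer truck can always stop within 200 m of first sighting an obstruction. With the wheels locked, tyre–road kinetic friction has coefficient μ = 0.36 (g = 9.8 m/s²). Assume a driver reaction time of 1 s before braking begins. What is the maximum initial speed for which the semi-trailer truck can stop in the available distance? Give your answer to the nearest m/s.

a = μg = 0.36 × 9.8 = 3.528 m/s².
Stopping distance: v·t_r + v²/(2a) = 200 with t_r = 1 s and a = 3.528 m/s².
So v² + 7.056 v − 1411.20 = 0.
Positive root: v = −a·t_r + √((a·t_r)² + 2a·d) = −3.528 + √(12.447 + 1411.20) = 34.2032 m/s.

Maximum speed ≈ 34 m/s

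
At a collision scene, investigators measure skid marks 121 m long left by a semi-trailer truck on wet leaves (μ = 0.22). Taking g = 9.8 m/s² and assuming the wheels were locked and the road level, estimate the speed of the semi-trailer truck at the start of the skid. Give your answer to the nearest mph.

Deceleration a = μg = 0.22 × 9.8 = 2.156 m/s².
v = √(2a·d) = √(2 × 2.156 × 121) = √521.752 = 22.8419 m/s.
= 22.8419 ÷ 0.44704 = 51.096 mph.

Initial speed ≈ 51 mph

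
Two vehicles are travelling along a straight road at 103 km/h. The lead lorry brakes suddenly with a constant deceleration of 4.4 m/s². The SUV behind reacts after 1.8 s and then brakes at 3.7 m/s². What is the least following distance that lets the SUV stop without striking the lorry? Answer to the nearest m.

Minimum gap ≈ 69 m

103 km/h ÷ 3.6 = 28.6111 m/s.
Leader travels v²/(2a_L) = 818.595 / 8.800 = 93.022 m before stopping.
Follower covers v·t_r = 28.6111 × 1.8 = 51.500 m while reacting, then v²/(2a_F) = 818.595 / 7.400 = 110.621 m while braking, for a total of 51.500 + 110.621 = 162.121 m.
Since a_F ≤ a_L and the follower starts braking later, the follower is never slower than the leader, so the closest approach is when both have stopped.
Minimum gap = 162.121 − 93.022 = 69.099 m.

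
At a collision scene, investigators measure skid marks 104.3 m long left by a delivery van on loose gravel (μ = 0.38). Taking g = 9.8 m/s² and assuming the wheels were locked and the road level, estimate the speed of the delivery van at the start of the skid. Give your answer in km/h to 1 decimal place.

Deceleration a = μg = 0.38 × 9.8 = 3.724 m/s².
v = √(2a·d) = √(2 × 3.724 × 104.3) = √776.826 = 27.8716 m/s.
= 27.8716 × 3.6 = 100.338 km/h.

Initial speed ≈ 100.3 km/h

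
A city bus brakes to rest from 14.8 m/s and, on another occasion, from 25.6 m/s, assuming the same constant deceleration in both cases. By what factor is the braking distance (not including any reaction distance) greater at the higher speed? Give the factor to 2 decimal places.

Braking distance d = v²/(2a), so with a fixed, d ∝ v².
Factor = (25.6/14.8)² = 1.7297² = 2.9919.

Factor ≈ 2.99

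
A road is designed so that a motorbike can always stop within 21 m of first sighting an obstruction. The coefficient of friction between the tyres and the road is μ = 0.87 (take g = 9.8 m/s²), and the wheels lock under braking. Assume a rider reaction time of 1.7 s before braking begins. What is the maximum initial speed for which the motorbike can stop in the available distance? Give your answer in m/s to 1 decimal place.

a = μg = 0.87 × 9.8 = 8.526 m/s².
Stopping distance: v·t_r + v²/(2a) = 21 with t_r = 1.7 s and a = 8.526 m/s².
So v² + 28.988 v − 358.09 = 0.
Positive root: v = −a·t_r + √((a·t_r)² + 2a·d) = −14.494 + √(210.076 + 358.09) = 9.3422 m/s.

Maximum speed ≈ 9.3 m/s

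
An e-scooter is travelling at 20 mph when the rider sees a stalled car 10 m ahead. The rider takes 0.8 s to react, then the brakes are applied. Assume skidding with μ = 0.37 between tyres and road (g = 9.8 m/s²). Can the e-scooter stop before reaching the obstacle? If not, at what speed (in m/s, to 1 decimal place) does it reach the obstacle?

No — it strikes the obstacle at 7.7 m/s

20 mph × 0.44704 = 8.9408 m/s.
a = μg = 0.37 × 9.8 = 3.626 m/s².
Reaction distance = 8.9408 × 0.8 = 7.153 m.
Braking distance needed to stop: v²/(2a) = 79.938 / 7.252 = 11.023 m, so total needed = 7.153 + 11.023 = 18.176 m > 10 m — it cannot stop.
Distance remaining when braking begins: 10 − 7.153 = 2.847 m.
v² = v₀² − 2a·d = 79.938 − 2 × 3.626 × 2.847 = 59.292 m²/s².
v = √59.292 = 7.700 m/s.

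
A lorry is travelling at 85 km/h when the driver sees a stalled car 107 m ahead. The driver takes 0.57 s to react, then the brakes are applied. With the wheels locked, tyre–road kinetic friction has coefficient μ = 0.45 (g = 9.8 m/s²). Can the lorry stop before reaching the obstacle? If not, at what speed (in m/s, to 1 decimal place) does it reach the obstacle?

Yes — it stops about 30.3 m short of the obstacle, so it never reaches it

85 km/h ÷ 3.6 = 23.6111 m/s.
a = μg = 0.45 × 9.8 = 4.410 m/s².
Reaction distance = 23.6111 × 0.57 = 13.458 m.
Braking distance = v²/(2a) = 557.484 / 8.820 = 63.207 m.
Total stopping distance = 13.458 + 63.207 = 76.665 m, vs 107 m available — it stops with 107 − 76.665 = 30.335 m to spare.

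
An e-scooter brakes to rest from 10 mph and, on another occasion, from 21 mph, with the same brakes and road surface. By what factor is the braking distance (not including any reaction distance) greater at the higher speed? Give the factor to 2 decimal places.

Braking distance d = v²/(2a), so with a fixed, d ∝ v².
Factor = (21/10)² = 2.1000² = 4.4100.

Factor ≈ 4.41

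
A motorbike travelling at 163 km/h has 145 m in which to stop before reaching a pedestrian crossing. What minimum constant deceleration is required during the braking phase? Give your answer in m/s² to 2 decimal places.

163 km/h ÷ 3.6 = 45.2778 m/s.
v² = 2a·d ⇒ a = v²/(2d) = 45.2778² / (2 × 145.000) = 2050.079 / 290.000 = 7.0692 m/s².

Required deceleration ≈ 7.07 m/s²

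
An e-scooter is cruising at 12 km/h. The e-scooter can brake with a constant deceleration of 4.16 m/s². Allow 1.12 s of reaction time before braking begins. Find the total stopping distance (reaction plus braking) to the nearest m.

Total stopping distance ≈ 5 m

12 km/h ÷ 3.6 = 3.3333 m/s.
Reaction distance = v·t_r = 3.3333 × 1.12 = 3.733 m.
Braking distance = v²/(2a) = 3.3333² / (2 × 4.160) = 11.111 / 8.320 = 1.335 m.
Total = 3.733 + 1.335 = 5.068 m.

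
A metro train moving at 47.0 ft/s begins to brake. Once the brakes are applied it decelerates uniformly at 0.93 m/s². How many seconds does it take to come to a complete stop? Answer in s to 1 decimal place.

47 ft/s × 0.3048 = 14.3256 m/s.
Braking time = v/a = 14.3256 / 0.930 = 15.404 s.

Braking time ≈ 15.4 s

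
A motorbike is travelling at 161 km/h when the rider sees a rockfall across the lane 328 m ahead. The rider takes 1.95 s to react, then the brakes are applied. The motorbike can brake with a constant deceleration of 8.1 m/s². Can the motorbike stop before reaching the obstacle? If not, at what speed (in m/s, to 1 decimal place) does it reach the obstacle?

161 km/h ÷ 3.6 = 44.7222 m/s.
Reaction distance = 44.7222 × 1.95 = 87.208 m.
Braking distance = v²/(2a) = 2000.075 / 16.200 = 123.461 m.
Total stopping distance = 87.208 + 123.461 = 210.669 m, vs 328 m available — it stops with 328 − 210.669 = 117.331 m to spare.

Yes — it stops about 117.3 m short of the obstacle, so it never reaches it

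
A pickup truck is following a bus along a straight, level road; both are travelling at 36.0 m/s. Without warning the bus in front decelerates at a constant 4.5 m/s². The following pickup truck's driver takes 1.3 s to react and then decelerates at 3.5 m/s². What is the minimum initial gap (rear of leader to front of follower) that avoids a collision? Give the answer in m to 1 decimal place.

Minimum gap ≈ 87.9 m

Leader travels v²/(2a_L) = 1296.000 / 9.000 = 144.000 m before stopping.
Follower covers v·t_r = 36.0000 × 1.3 = 46.800 m while reacting, then v²/(2a_F) = 1296.000 / 7.000 = 185.143 m while braking, for a total of 46.800 + 185.143 = 231.943 m.
Since a_F ≤ a_L and the follower starts braking later, the follower is never slower than the leader, so the closest approach is when both have stopped.
Minimum gap = 231.943 − 144.000 = 87.943 m.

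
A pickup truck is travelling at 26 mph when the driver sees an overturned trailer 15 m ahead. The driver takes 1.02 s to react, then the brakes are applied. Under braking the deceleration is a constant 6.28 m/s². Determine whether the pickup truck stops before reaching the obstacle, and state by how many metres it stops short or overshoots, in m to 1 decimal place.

26 mph × 0.44704 = 11.6230 m/s.
Reaction distance = 11.6230 × 1.02 = 11.855 m.
Braking distance = v²/(2a) = 135.094 / 12.560 = 10.756 m.
Total stopping distance = 11.855 + 10.756 = 22.611 m, vs 15 m available — it cannot stop in time and overshoots by 22.611 − 15 = 7.611 m.

No — it overshoots by 7.6 m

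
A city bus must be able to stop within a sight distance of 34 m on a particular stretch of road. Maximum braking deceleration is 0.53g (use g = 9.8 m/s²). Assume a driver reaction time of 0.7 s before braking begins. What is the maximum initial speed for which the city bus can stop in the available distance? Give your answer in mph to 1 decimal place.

Maximum speed ≈ 34.7 mph

a = 0.53 × 9.8 = 5.194 m/s².
Stopping distance: v·t_r + v²/(2a) = 34 with t_r = 0.7 s and a = 5.194 m/s².
So v² + 7.272 v − 353.19 = 0.
Positive root: v = −a·t_r + √((a·t_r)² + 2a·d) = −3.636 + √(13.220 + 353.19) = 15.5058 m/s.
15.5058 m/s ÷ 0.44704 = 34.685 mph.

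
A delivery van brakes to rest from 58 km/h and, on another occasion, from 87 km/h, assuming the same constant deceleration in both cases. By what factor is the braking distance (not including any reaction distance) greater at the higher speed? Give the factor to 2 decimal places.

Braking distance d = v²/(2a), so with a fixed, d ∝ v².
Factor = (87/58)² = 1.5000² = 2.2500.

Factor ≈ 2.25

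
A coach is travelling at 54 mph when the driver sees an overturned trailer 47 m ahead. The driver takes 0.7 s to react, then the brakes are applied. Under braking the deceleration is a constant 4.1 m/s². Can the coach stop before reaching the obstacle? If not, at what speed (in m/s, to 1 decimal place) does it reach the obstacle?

54 mph × 0.44704 = 24.1402 m/s.
Reaction distance = 24.1402 × 0.7 = 16.898 m.
Braking distance needed to stop: v²/(2a) = 582.749 / 8.200 = 71.067 m, so total needed = 16.898 + 71.067 = 87.965 m > 47 m — it cannot stop.
Distance remaining when braking begins: 47 − 16.898 = 30.102 m.
v² = v₀² − 2a·d = 582.749 − 2 × 4.100 × 30.102 = 335.913 m²/s².
v = √335.913 = 18.328 m/s.

No — it strikes the obstacle at 18.3 m/s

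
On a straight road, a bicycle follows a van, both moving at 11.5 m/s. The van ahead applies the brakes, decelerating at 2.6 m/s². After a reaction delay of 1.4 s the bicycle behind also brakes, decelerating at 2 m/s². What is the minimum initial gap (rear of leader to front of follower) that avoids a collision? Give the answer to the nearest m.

Minimum gap ≈ 24 m

Leader travels v²/(2a_L) = 132.250 / 5.200 = 25.433 m before stopping.
Follower covers v·t_r = 11.5000 × 1.4 = 16.100 m while reacting, then v²/(2a_F) = 132.250 / 4.000 = 33.062 m while braking, for a total of 16.100 + 33.062 = 49.162 m.
Since a_F ≤ a_L and the follower starts braking later, the follower is never slower than the leader, so the closest approach is when both have stopped.
Minimum gap = 49.162 − 25.433 = 23.729 m.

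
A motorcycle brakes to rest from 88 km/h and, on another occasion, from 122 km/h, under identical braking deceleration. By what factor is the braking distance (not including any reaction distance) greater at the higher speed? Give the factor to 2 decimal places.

Factor ≈ 1.92

Braking distance d = v²/(2a), so with a fixed, d ∝ v².
Factor = (122/88)² = 1.3864² = 1.9221.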